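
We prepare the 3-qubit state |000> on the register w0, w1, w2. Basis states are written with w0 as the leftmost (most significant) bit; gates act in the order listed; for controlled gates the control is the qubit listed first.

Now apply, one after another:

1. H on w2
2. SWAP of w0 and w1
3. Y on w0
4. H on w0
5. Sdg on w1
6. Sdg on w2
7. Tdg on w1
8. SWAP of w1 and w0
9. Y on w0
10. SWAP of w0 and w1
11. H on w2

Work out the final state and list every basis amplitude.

After the circuit, the state carries amplitude 0 on |000>, 0 on |001>, sqrt(2)*(-1 + I)/4 on |010>, sqrt(2)*(-1 - I)/4 on |011>, 0 on |100>, 0 on |101>, sqrt(2)*(1 - I)/4 on |110>, sqrt(2)*(1 + I)/4 on |111>.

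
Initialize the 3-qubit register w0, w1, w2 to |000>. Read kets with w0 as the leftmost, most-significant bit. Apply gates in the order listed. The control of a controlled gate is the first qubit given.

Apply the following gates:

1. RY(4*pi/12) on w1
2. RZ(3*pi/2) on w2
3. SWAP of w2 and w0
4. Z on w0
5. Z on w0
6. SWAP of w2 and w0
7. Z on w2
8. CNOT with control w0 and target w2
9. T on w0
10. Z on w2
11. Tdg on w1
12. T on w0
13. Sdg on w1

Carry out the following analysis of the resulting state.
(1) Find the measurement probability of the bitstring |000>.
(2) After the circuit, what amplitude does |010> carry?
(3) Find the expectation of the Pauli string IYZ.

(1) A full measurement returns |000> with probability 3/4.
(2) The final state's coefficient on |010> equals I/2.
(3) In the final state, IYZ has expectation -sqrt(6)/4.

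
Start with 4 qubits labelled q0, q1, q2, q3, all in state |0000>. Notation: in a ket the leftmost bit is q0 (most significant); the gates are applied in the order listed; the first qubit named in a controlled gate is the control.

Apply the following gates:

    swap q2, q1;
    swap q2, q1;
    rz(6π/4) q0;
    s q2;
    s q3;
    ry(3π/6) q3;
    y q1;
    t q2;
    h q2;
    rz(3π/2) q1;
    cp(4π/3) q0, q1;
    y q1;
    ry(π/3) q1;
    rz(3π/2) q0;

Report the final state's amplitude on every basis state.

After the circuit, the state carries amplitude -sqrt(3)*exp(I*pi/4)/4 on |0000>, -sqrt(3)*exp(I*pi/4)/4 on |0001>, -sqrt(3)*exp(I*pi/4)/4 on |0010>, -sqrt(3)*exp(I*pi/4)/4 on |0011>, -exp(I*pi/4)/4 on |0100>, -exp(I*pi/4)/4 on |0101>, -exp(I*pi/4)/4 on |0110>, -exp(I*pi/4)/4 on |0111>, 0 on |1000>, 0 on |1001>, 0 on |1010>, 0 on |1011>, 0 on |1100>, 0 on |1101>, 0 on |1110>, 0 on |1111>. Key observation: gates 1-2 undo each other exactly, leaving only the rest of the circuit to track.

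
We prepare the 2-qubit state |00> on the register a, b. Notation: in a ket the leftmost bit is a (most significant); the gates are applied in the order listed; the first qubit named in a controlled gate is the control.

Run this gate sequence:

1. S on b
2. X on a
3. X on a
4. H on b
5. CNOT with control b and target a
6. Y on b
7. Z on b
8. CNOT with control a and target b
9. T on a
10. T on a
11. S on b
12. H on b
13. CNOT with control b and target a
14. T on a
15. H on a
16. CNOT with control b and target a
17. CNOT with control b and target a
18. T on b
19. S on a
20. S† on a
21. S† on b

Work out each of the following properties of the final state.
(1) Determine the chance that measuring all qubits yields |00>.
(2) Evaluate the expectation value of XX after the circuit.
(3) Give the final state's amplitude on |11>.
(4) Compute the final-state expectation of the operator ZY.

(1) The probability of measuring |00> is 1/4 - sqrt(2)/8. Key observation: gates 16-17 undo each other exactly, leaving only the rest of the circuit to track.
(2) The expectation value of XX is -sqrt(2)/2.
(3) The amplitude on |11> is sqrt(2)*(1 - exp(I*pi/4))/4.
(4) The expectation value of ZY is 1/2.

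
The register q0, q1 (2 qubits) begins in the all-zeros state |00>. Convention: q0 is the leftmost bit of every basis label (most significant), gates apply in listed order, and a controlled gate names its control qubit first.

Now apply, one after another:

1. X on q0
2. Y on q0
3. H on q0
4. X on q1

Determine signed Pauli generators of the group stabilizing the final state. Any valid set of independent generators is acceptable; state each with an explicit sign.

The final state is stabilized by the group generated by +XI, -IZ; other independent generating sets are equally valid.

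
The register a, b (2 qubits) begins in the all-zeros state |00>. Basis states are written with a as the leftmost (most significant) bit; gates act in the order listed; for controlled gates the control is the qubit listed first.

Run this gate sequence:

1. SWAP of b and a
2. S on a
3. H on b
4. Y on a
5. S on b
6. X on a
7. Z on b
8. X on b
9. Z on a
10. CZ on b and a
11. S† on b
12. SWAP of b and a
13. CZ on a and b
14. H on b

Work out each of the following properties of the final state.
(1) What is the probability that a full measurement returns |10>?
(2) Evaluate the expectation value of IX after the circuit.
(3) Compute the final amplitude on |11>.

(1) Outcome |10> occurs with probability 1/4.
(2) The expectation value of IX is 1.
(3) The amplitude on |11> is 1/2.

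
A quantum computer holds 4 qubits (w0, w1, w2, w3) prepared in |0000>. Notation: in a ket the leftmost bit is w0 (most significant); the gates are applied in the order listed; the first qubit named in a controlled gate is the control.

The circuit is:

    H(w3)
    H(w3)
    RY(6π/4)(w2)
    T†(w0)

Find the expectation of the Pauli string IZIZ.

In the final state, IZIZ has expectation 1. Key observation: gates 1-2 undo each other exactly, leaving only the rest of the circuit to track.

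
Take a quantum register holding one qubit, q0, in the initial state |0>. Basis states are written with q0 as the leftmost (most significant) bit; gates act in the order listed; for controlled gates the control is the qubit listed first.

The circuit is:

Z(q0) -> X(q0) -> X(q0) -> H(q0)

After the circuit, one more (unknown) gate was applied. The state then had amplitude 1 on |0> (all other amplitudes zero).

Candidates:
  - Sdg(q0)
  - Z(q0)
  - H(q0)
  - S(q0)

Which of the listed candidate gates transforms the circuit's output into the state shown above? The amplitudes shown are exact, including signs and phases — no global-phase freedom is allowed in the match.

The applied gate was H(q0). Key observation: steps 2-3 multiply out to the identity, so the circuit reduces to the remaining gates.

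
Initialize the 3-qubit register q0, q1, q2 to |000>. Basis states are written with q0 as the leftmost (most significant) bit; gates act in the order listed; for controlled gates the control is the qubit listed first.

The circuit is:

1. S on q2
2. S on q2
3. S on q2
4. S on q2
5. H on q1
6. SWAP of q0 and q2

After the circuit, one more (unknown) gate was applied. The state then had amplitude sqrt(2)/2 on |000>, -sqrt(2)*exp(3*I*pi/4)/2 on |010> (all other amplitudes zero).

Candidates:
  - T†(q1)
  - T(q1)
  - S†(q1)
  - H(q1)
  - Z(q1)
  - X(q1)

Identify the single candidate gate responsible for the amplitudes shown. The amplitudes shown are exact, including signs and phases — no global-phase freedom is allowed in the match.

The unique candidate consistent with the amplitudes is T†(q1). Key observation: gates 1-4 undo each other exactly, leaving only the rest of the circuit to track.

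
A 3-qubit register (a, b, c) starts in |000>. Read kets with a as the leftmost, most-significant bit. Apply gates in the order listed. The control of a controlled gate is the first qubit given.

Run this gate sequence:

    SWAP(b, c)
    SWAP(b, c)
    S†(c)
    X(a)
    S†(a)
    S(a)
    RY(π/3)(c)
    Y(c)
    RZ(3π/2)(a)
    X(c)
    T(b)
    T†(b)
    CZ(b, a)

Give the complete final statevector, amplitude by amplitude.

The resulting statevector has amplitude -sqrt(3)*exp(I*pi/4)/2 on |100>, exp(I*pi/4)/2 on |101>, and 0 on every other basis state.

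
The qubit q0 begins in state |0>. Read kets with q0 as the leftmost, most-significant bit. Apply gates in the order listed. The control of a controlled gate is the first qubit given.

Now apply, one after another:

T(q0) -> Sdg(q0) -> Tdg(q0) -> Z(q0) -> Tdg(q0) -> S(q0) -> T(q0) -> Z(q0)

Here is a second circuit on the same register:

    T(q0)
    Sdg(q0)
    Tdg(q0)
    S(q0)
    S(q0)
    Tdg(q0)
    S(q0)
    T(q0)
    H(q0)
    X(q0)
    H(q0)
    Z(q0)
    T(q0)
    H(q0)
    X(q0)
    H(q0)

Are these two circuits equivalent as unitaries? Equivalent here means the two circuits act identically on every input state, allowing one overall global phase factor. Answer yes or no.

No — the two circuits implement different unitaries, even allowing a global phase.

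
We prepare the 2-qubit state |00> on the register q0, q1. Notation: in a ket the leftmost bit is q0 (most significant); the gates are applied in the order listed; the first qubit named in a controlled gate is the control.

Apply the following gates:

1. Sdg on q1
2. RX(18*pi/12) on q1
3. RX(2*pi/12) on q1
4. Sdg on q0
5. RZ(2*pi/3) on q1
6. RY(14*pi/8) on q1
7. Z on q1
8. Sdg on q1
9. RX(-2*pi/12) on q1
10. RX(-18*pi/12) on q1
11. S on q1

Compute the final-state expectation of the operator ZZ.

The observable ZZ averages to -5*sqrt(6)/16 - sqrt(2)/16.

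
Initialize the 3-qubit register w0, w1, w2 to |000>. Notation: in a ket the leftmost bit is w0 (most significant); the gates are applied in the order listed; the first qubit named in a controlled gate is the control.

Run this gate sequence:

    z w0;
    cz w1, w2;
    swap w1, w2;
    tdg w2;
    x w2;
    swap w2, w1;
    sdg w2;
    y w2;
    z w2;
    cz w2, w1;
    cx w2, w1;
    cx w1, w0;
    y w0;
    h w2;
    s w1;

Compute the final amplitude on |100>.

The amplitude on |100> is -sqrt(2)/2.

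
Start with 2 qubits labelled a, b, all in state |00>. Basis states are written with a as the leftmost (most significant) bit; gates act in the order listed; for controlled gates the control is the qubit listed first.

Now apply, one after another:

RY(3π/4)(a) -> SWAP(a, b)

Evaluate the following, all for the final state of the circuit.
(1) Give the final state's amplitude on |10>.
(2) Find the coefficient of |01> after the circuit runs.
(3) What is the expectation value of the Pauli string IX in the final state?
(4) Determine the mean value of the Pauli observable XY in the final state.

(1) |10> carries amplitude 0 in the final state.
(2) The final state's coefficient on |01> equals sqrt(sqrt(2) + 2)/2.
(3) In the final state, IX has expectation sqrt(2)/2.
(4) The observable XY averages to 0.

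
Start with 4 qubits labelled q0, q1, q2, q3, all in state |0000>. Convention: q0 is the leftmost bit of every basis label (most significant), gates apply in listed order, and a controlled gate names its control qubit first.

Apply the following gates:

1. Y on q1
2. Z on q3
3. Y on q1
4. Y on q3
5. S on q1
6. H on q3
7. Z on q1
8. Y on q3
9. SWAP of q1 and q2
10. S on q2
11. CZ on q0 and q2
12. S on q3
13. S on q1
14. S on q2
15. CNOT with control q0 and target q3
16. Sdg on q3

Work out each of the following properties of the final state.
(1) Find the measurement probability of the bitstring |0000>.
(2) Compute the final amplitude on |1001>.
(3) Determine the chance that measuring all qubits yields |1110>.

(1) The probability of measuring |0000> is 1/2.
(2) The final state's coefficient on |1001> equals 0.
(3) Outcome |1110> occurs with probability 0.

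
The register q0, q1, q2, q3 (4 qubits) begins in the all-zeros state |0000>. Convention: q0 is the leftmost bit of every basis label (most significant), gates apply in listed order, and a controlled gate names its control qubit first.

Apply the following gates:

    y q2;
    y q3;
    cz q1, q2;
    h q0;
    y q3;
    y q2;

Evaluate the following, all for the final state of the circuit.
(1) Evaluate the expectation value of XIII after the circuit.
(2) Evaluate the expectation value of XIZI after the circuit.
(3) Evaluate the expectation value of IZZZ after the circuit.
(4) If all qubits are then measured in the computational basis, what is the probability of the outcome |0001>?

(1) In the final state, XIII has expectation 1.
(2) The expectation value of XIZI is 1.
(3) The observable IZZZ averages to 1.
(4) The probability of measuring |0001> is 0.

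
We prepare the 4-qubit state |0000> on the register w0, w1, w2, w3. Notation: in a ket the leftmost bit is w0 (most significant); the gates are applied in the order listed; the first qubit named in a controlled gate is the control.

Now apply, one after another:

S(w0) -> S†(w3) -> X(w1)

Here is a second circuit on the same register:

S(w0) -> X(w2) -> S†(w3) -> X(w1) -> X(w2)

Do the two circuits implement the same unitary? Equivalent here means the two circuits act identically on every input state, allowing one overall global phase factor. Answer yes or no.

Yes, they are equivalent — the unitaries differ by at most a global phase.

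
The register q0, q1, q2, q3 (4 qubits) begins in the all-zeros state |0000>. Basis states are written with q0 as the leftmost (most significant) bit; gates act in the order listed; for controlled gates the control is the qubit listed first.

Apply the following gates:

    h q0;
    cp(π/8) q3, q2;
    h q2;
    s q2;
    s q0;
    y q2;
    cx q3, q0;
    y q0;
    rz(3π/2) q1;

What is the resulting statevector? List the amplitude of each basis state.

The resulting statevector has amplitude -exp(I*pi/4)/2 on |0000>, -exp(3*I*pi/4)/2 on |0010>, -exp(3*I*pi/4)/2 on |1000>, exp(I*pi/4)/2 on |1010>, and 0 on every other basis state.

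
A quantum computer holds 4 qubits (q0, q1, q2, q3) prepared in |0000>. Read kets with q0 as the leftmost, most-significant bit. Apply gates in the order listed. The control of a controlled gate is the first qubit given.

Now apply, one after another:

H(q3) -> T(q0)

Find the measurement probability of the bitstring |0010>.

The probability of measuring |0010> is 0.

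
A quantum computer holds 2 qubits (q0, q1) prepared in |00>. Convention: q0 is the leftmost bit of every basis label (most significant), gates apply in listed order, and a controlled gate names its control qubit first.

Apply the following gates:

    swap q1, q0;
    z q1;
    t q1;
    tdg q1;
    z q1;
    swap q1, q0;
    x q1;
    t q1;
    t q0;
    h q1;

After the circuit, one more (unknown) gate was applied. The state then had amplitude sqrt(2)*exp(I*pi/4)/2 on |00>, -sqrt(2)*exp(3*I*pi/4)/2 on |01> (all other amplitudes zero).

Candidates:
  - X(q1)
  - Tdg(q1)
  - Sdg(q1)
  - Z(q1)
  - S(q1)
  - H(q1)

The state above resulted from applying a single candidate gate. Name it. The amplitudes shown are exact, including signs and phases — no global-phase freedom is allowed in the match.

The unique candidate consistent with the amplitudes is S(q1). Key observation: steps 1-6 multiply out to the identity, so the circuit reduces to the remaining gates.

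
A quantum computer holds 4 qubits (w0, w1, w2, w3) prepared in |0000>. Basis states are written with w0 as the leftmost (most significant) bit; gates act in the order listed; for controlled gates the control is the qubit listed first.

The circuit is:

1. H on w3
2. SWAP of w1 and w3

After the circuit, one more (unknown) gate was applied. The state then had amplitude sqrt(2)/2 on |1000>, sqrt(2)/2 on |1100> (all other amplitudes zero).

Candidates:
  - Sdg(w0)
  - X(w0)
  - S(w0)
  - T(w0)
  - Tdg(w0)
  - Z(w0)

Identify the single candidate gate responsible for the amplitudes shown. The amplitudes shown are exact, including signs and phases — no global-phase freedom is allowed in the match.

The unique candidate consistent with the amplitudes is X(w0).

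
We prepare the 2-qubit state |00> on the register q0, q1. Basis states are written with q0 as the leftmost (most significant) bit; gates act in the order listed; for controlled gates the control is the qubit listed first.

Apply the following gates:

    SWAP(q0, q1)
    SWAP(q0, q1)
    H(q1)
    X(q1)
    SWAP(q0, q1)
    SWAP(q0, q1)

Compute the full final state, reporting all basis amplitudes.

After the circuit, the state carries amplitude sqrt(2)/2 on |00>, sqrt(2)/2 on |01>, 0 on |10>, 0 on |11>.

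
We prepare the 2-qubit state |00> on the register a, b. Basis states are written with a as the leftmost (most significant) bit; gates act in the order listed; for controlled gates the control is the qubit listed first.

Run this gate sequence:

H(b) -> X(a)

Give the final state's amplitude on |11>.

The final state's coefficient on |11> equals sqrt(2)/2.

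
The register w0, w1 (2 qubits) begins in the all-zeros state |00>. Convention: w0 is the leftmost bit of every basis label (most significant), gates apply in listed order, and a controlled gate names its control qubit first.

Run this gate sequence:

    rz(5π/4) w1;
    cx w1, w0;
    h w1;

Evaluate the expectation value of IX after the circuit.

In the final state, IX has expectation 1.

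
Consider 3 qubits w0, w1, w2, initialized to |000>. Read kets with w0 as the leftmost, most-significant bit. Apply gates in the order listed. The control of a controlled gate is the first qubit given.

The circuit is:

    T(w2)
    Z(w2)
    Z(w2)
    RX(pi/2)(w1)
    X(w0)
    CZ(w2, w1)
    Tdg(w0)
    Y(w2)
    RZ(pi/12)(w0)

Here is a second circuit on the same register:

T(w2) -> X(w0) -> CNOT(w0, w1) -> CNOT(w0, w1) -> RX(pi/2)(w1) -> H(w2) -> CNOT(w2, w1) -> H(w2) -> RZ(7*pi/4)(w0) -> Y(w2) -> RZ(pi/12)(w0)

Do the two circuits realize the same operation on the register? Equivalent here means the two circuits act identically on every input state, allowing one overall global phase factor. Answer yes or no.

No — the two circuits implement different unitaries, even allowing a global phase.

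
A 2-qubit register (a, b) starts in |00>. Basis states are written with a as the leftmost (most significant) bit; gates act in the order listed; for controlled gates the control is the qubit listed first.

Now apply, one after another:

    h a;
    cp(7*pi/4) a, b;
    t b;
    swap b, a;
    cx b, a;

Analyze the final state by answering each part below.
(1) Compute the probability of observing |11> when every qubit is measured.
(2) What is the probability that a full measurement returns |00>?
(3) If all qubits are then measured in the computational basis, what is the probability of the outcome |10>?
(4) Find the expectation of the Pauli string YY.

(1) A full measurement returns |11> with probability 1/2.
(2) The probability of measuring |00> is 1/2.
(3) The probability of measuring |10> is 0.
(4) The observable YY averages to -1.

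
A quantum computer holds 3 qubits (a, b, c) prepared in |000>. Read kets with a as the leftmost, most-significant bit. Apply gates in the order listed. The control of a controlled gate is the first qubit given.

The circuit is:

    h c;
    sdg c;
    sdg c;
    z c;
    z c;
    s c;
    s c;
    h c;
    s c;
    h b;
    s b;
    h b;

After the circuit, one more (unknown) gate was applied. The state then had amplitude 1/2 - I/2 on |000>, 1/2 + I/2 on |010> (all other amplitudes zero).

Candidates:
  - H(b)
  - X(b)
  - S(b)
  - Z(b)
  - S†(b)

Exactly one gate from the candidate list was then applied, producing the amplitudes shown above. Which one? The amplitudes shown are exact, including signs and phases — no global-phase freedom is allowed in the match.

It was X(b) that produced the state shown. Key observation: steps 1-8 multiply out to the identity, so the circuit reduces to the remaining gates.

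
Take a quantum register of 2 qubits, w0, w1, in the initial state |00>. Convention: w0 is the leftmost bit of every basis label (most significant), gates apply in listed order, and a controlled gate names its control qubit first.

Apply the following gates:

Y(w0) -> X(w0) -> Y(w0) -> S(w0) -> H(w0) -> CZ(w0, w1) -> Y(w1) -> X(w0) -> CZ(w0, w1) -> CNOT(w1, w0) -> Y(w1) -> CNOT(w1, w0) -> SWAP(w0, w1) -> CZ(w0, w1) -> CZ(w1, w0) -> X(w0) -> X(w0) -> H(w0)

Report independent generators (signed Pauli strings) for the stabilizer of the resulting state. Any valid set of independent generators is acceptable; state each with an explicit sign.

The final state is stabilized by the group generated by +XI, +IX; other independent generating sets are equally valid. Key observation: gates 16-17 undo each other exactly, leaving only the rest of the circuit to track.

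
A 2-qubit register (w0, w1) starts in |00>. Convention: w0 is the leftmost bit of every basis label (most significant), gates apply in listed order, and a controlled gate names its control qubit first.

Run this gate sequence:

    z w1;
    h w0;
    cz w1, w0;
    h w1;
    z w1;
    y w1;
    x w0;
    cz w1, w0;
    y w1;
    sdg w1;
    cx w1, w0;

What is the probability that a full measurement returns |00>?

Outcome |00> occurs with probability 1/4.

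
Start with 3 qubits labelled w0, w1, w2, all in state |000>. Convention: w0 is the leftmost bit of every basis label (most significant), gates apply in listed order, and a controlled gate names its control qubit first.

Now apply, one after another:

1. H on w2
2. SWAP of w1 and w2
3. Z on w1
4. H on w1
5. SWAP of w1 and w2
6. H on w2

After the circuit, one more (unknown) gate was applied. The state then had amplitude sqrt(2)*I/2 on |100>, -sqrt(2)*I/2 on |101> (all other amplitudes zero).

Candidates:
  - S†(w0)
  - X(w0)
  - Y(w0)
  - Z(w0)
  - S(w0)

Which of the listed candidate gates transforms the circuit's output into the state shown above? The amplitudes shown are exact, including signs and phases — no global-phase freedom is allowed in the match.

The unique candidate consistent with the amplitudes is Y(w0).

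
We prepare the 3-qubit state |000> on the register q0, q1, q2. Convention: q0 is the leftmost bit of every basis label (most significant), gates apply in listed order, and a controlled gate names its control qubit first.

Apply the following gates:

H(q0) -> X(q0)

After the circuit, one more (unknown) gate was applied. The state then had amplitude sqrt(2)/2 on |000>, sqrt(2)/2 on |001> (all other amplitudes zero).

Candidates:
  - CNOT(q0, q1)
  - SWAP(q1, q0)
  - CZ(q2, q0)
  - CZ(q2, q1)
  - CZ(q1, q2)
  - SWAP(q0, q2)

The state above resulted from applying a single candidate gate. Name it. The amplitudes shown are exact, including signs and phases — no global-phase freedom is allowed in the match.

It was SWAP(q0, q2) that produced the state shown.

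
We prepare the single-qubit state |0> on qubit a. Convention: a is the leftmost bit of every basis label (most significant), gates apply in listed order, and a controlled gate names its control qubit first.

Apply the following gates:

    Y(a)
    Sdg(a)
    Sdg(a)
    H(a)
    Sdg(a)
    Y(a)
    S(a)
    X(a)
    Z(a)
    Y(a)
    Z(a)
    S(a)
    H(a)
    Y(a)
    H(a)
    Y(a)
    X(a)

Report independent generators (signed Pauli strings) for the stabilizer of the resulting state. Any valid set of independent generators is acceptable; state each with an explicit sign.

The stabilizer group can be generated by -Y, among other valid generating sets.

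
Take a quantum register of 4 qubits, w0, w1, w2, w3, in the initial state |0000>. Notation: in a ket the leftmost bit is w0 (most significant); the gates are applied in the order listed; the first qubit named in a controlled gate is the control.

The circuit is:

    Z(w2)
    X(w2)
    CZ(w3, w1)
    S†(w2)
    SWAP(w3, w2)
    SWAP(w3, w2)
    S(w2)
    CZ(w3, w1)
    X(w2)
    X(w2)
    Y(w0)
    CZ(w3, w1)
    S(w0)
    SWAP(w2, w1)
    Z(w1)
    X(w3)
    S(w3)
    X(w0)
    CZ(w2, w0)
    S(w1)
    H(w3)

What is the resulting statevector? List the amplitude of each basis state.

The final amplitudes are -sqrt(2)/2 on |0100>, sqrt(2)/2 on |0101>, and 0 on every other basis state.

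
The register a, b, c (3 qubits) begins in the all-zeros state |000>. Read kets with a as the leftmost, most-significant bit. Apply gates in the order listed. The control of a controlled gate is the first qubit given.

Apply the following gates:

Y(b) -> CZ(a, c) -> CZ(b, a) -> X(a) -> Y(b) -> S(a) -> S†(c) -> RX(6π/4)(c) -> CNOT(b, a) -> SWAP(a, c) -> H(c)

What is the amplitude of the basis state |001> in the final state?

|001> carries amplitude I/2 in the final state.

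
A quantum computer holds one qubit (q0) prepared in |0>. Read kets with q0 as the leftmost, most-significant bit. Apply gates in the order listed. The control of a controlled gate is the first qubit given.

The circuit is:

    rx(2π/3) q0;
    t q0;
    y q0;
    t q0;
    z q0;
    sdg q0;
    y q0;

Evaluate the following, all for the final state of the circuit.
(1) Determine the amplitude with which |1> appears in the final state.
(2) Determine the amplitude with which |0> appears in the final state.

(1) The amplitude on |1> is -sqrt(3)*exp(3*I*pi/4)/2.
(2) The amplitude on |0> is exp(3*I*pi/4)/2.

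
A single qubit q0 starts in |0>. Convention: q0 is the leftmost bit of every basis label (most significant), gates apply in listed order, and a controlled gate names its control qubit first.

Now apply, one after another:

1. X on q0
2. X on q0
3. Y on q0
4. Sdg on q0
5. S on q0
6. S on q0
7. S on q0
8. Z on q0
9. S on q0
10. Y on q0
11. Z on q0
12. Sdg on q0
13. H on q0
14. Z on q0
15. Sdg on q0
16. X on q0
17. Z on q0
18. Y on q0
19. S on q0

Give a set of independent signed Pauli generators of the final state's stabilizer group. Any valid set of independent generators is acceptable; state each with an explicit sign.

One valid set of independent stabilizer generators is -X (any independent generating set of the same group is equally correct).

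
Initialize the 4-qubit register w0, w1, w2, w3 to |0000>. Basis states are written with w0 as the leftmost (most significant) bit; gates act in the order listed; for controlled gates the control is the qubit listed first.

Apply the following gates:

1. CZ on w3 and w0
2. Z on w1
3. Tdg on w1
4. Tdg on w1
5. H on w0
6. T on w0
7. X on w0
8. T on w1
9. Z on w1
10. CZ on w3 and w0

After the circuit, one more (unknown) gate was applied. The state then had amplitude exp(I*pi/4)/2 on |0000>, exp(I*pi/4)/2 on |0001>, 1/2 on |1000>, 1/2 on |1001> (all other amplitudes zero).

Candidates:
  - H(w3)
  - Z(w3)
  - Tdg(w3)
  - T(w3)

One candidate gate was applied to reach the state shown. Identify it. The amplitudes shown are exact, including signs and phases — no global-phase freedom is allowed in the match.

The applied gate was H(w3).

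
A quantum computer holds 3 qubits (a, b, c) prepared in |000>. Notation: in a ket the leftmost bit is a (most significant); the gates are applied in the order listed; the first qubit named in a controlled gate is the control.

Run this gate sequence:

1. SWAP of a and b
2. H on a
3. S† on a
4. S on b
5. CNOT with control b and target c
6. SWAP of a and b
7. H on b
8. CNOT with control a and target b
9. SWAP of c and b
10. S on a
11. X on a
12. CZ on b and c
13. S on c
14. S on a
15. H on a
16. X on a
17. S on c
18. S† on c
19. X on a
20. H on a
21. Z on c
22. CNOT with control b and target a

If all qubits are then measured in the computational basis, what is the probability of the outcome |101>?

Outcome |101> occurs with probability 1/2.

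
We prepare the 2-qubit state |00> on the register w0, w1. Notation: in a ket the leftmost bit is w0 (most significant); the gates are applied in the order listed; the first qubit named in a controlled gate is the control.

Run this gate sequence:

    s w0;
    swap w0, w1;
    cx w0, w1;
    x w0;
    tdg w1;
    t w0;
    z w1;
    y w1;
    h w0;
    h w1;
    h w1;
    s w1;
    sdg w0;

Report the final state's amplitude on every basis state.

The resulting statevector has amplitude 0 on |00>, -sqrt(2)*exp(I*pi/4)/2 on |01>, 0 on |10>, -sqrt(2)*exp(3*I*pi/4)/2 on |11>. Key observation: gates 10-11 undo each other exactly, leaving only the rest of the circuit to track.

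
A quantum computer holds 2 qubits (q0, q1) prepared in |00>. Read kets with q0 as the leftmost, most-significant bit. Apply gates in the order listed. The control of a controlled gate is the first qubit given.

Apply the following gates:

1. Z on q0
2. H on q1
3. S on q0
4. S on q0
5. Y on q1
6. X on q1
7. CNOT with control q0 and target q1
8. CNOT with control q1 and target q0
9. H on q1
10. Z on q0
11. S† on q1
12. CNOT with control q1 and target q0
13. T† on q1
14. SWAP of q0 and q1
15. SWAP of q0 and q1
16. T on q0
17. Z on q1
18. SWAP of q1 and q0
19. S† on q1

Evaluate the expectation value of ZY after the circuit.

The observable ZY averages to -sqrt(2)/2.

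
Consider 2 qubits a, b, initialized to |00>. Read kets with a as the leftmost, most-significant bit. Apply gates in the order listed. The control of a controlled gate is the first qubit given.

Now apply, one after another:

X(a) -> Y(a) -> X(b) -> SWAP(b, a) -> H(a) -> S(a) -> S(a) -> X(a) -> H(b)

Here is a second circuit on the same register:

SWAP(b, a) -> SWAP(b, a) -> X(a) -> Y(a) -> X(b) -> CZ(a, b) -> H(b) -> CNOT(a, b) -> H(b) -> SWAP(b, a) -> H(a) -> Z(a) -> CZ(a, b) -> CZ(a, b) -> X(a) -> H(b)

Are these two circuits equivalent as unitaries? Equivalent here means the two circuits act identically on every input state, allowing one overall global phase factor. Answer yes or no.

Yes — the two circuits implement the same unitary up to a global phase.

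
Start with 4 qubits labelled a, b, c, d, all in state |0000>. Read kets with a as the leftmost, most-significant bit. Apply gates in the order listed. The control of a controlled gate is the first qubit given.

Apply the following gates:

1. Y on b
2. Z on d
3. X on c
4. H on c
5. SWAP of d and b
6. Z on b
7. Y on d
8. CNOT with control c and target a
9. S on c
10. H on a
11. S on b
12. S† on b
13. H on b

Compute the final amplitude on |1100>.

|1100> carries amplitude sqrt(2)/4 in the final state.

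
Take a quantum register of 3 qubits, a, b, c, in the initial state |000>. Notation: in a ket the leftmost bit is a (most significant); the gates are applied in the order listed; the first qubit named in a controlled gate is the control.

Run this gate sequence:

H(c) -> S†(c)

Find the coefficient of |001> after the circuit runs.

|001> carries amplitude -sqrt(2)*I/2 in the final state.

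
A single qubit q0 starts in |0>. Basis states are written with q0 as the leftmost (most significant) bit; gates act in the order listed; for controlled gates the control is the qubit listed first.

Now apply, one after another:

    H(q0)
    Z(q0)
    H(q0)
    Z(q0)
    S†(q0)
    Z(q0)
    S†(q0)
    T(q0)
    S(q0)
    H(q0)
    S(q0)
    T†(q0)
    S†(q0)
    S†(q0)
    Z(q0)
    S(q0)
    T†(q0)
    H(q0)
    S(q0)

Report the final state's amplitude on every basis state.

The final amplitudes are (-1 + I)*exp(3*I*pi/4)/2 on |0>, (1 - I)*exp(3*I*pi/4)/2 on |1>.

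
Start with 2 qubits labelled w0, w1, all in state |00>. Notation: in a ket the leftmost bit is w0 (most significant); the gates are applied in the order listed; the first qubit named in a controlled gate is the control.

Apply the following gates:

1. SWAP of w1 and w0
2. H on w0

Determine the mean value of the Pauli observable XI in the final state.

In the final state, XI has expectation 1.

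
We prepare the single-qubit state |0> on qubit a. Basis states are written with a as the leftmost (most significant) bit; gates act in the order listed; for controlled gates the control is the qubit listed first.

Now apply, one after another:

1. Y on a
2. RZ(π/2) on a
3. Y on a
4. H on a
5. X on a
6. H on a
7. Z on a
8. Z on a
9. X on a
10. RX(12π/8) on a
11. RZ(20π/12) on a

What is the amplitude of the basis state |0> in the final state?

The amplitude on |0> is sqrt(2)*exp(11*I*pi/12)/2. Key observation: steps 4-7 multiply out to the identity, so the circuit reduces to the remaining gates.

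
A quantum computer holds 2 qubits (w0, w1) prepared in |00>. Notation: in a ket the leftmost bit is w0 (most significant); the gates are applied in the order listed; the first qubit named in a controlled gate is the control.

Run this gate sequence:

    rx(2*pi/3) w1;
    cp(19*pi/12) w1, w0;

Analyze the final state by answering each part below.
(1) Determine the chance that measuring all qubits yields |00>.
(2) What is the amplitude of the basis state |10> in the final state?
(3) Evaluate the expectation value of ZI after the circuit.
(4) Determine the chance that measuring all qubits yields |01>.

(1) Outcome |00> occurs with probability 1/4.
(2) The amplitude on |10> is 0.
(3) The expectation value of ZI is 1.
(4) A full measurement returns |01> with probability 3/4.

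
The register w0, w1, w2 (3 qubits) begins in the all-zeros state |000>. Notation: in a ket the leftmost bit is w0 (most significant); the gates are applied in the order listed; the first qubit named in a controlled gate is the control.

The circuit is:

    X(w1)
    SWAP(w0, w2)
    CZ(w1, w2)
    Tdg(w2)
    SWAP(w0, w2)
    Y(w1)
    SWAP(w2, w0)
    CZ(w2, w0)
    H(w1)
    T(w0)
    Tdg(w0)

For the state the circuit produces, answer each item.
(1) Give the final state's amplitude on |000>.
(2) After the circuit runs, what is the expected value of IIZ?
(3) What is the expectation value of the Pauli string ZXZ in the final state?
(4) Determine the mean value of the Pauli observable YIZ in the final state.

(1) |000> carries amplitude -sqrt(2)*I/2 in the final state.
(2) In the final state, IIZ has expectation 1.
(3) The observable ZXZ averages to 1.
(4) The expectation value of YIZ is 0.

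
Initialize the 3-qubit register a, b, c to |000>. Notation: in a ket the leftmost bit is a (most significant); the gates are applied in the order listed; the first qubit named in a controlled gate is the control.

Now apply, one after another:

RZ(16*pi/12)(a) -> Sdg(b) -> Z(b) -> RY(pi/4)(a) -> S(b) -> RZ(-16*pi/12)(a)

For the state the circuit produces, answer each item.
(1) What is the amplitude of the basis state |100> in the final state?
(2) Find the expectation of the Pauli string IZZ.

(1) The final state's coefficient on |100> equals sqrt(2 - sqrt(2))*exp(2*I*pi/3)/2.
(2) The expectation value of IZZ is 1.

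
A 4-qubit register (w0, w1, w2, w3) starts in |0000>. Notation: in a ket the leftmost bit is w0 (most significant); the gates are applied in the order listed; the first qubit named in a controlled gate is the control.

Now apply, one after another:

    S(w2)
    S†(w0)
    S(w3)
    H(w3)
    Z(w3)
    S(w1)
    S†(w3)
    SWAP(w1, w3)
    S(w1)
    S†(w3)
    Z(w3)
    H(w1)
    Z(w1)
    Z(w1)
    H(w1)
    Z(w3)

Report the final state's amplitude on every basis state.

The resulting statevector has amplitude sqrt(2)/2 on |0000>, -sqrt(2)/2 on |0100>, and 0 on every other basis state. Key observation: steps 11-16 multiply out to the identity, so the circuit reduces to the remaining gates.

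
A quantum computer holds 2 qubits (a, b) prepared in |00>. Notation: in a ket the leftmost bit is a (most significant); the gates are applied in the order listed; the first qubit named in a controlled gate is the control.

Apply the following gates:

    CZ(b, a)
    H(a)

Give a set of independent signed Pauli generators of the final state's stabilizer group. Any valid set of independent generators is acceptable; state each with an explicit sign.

One valid set of independent stabilizer generators is +XI, +IZ (any independent generating set of the same group is equally correct).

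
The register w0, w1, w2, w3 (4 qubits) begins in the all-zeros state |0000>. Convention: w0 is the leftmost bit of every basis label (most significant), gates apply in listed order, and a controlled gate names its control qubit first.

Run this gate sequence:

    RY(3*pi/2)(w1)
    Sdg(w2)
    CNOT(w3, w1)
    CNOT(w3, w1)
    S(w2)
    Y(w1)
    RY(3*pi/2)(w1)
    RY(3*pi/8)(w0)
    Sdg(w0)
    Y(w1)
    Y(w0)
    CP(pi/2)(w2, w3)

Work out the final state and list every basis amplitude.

The final amplitudes are sin(3*pi/16) on |0100>, -I*cos(3*pi/16) on |1100>, and 0 on every other basis state. Key observation: the block from step 3 through step 4 cancels to the identity and can be dropped.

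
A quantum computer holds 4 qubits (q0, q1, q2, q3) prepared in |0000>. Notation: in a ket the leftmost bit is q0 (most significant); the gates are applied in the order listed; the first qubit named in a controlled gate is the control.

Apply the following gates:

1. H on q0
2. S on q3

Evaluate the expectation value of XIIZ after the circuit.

The expectation value of XIIZ is 1.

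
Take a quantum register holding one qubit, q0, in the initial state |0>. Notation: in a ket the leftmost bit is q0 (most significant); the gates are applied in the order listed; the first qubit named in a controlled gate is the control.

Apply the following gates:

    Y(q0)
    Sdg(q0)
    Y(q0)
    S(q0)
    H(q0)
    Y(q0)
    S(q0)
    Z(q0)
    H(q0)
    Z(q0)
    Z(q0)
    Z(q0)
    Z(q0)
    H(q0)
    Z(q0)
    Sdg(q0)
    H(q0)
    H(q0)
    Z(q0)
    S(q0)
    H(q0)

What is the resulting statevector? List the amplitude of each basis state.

The final amplitudes are -1/2 - I/2 on |0>, -1/2 + I/2 on |1>. Key observation: the block from step 8 through step 15 cancels to the identity and can be dropped.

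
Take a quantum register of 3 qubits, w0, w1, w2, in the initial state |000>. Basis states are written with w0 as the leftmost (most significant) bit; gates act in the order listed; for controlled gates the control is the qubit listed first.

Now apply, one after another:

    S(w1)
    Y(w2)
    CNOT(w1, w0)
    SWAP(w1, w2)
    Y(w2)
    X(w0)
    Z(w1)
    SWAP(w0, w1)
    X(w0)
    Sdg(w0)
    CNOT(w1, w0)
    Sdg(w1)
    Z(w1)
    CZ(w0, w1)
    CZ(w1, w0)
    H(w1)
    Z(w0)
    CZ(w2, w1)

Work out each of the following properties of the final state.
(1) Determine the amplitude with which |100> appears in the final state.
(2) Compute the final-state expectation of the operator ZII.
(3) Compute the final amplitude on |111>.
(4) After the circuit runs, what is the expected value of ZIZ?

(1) The final state's coefficient on |100> equals 0.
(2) The expectation value of ZII is -1.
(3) The final state's coefficient on |111> equals -sqrt(2)*I/2.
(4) The observable ZIZ averages to 1.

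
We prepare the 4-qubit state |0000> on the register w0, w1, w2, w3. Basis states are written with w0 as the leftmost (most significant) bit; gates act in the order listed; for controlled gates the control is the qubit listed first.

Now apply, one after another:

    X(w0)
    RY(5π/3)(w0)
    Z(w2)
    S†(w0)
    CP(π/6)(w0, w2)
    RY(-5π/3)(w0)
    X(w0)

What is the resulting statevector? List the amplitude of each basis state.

The resulting statevector has amplitude 1/4 - 3*I/4 on |0000>, sqrt(3)*(1 + I)/4 on |1000>, and 0 on every other basis state.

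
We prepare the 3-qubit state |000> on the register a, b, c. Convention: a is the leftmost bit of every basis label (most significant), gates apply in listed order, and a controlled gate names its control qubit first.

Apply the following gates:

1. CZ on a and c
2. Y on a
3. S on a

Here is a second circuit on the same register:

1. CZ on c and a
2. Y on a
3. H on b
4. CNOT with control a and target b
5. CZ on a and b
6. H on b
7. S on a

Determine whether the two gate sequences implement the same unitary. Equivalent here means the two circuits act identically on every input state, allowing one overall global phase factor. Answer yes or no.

No: there is an input state on which the two circuits produce genuinely different outputs (not merely differing by a phase).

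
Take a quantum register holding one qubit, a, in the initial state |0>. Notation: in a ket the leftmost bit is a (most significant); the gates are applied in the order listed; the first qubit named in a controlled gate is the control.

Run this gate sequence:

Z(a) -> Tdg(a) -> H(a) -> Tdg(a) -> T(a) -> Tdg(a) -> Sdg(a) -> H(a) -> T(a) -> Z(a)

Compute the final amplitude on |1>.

|1> carries amplitude -I/2 - exp(I*pi/4)/2 in the final state.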